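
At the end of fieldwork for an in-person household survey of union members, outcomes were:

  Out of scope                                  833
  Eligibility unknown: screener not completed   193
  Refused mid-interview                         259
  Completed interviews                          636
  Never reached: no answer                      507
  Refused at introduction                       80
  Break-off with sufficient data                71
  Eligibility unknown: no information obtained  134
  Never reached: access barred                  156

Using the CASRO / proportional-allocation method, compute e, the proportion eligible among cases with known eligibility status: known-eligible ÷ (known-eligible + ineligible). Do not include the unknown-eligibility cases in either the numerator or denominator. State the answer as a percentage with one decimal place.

Refused = 80 + 259 = 339
Non-contacts = 507 + 156 = 663
Undetermined eligibility = 193 + 134 = 327
Known eligible = 636 + 71 + 339 + 663 = 1709
e = 1709 / (1709 + 833) = 1709 / 2542 = 0.6723

67.2%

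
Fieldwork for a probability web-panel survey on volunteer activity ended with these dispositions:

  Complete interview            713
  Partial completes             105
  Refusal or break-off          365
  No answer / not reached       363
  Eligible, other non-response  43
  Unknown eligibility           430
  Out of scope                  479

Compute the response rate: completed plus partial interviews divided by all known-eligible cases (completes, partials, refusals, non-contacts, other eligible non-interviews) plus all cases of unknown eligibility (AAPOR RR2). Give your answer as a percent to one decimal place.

Num → 713 + 105 = 818
Denom → 713 + 105 + 365 + 363 + 43 + 430 = 2019
RR2 = 818 / 2019 = 0.4052

40.5%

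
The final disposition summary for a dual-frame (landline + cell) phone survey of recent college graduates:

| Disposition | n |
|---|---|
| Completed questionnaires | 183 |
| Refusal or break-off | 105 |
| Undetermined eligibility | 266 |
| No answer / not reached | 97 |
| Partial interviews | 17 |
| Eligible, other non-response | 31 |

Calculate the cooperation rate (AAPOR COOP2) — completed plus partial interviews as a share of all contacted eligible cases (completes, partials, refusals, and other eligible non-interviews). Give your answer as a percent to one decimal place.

59.5%

Numerator → 183 + 17 = 200
Denominator → 183 + 17 + 105 + 31 = 336
COOP2 = 200 / 336 = 0.5952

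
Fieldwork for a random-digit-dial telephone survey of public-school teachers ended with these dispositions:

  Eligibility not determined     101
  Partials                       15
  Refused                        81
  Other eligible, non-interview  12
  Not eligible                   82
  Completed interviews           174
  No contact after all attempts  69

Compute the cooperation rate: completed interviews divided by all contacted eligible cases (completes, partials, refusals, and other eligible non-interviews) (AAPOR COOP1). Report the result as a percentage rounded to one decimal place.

61.7%

Top: 174
Denominator: 174 + 15 + 81 + 12 = 282
COOP1 = 174 / 282 = 0.6170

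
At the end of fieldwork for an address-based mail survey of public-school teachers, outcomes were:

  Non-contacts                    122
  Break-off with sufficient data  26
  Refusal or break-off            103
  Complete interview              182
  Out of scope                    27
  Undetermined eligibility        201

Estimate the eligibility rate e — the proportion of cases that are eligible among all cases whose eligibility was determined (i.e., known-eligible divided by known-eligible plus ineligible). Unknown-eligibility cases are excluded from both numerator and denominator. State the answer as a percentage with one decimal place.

Eligible (known): 182 + 26 + 103 + 122 = 433
e = 433 / (433 + 27) = 433 / 460 = 0.9413

94.1%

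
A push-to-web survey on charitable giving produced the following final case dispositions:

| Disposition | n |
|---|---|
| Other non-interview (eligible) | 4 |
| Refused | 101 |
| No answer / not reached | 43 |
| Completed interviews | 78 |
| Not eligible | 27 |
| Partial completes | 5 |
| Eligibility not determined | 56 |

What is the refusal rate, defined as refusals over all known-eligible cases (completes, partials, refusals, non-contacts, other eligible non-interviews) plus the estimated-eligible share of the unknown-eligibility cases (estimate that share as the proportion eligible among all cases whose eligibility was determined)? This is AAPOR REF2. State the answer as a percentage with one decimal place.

Numerator → 101
Eligible (known) → 78 + 5 + 101 + 43 + 4 = 231
e = 231 / (231 + 27) = 231 / 258 = 0.8953
Eligible share of unknowns → 0.8953 × 56 = 50.14
Base → 231 + 50.14 = 281.14
REF2 = 101 / 281.14 = 0.3593

35.9%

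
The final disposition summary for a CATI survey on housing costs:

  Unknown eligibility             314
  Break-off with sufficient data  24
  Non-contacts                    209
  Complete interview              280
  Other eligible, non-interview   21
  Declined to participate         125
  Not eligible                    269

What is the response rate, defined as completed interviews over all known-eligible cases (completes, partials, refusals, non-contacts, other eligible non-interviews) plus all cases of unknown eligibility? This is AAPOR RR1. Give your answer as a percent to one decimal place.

28.8%

Top: 280
Denominator: 280 + 24 + 125 + 209 + 21 + 314 = 973
RR1 = 280 / 973 = 0.2878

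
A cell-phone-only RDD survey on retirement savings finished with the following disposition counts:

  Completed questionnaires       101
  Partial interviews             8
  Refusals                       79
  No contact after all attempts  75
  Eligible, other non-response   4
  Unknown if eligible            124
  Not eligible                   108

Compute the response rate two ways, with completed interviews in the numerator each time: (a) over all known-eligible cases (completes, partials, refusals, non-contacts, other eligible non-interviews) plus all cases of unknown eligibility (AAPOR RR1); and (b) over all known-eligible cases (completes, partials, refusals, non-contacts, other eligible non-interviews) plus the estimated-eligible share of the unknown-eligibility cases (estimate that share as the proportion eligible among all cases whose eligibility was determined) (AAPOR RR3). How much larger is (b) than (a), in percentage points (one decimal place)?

2.6

Numerator = 101
Denom = 101 + 8 + 79 + 75 + 4 + 124 = 391
RR1 = 101 / 391 = 0.2583
Eligible (known) = 101 + 8 + 79 + 75 + 4 = 267
e = 267 / (267 + 108) = 267 / 375 = 0.7120
e × U = 0.7120 × 124 = 88.29
Denom = 267 + 88.29 = 355.29
RR3 = 101 / 355.29 = 0.2843
Difference = 28.43 − 25.83 = 2.60 percentage points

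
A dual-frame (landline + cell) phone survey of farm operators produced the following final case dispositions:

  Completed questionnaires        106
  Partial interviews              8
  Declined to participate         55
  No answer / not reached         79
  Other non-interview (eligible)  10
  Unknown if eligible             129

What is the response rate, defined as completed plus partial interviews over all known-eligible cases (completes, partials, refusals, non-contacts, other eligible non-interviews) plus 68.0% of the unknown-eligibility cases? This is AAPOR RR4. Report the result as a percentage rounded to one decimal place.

Numerator = 106 + 8 = 114
Determined eligible = 106 + 8 + 55 + 79 + 10 = 258
Eligible share of unknowns = 0.6800 × 129 = 87.72
Base = 258 + 87.72 = 345.72
RR4 = 114 / 345.72 = 0.3297

33.0%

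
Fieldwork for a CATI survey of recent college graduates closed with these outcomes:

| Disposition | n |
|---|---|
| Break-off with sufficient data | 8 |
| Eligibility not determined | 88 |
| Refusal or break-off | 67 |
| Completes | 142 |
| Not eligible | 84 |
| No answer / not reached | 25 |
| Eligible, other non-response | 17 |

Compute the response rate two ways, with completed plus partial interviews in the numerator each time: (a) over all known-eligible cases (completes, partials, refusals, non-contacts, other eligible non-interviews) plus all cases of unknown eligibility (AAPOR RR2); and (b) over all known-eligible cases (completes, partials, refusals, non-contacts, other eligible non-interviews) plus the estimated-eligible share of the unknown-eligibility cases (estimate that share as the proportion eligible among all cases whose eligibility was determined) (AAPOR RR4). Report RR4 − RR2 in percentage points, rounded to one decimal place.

Numerator = 142 + 8 = 150
Denominator = 142 + 8 + 67 + 25 + 17 + 88 = 347
RR2 = 150 / 347 = 0.4323
Eligible (known) = 142 + 8 + 67 + 25 + 17 = 259
e = 259 / (259 + 84) = 259 / 343 = 0.7551
Eligible share of unknowns = 0.7551 × 88 = 66.45
Denominator = 259 + 66.45 = 325.45
RR4 = 150 / 325.45 = 0.4609
Difference = 46.09 − 43.23 = 2.86 percentage points

2.9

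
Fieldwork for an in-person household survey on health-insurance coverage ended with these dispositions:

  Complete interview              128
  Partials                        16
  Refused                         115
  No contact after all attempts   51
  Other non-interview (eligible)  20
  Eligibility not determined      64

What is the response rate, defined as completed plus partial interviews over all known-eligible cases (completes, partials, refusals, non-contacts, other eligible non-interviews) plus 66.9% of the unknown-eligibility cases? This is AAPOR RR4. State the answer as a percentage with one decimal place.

38.6%

Numerator → 128 + 16 = 144
Known eligible → 128 + 16 + 115 + 51 + 20 = 330
Estimated eligible among unknowns → 0.6690 × 64 = 42.82
Base → 330 + 42.82 = 372.82
RR4 = 144 / 372.82 = 0.3862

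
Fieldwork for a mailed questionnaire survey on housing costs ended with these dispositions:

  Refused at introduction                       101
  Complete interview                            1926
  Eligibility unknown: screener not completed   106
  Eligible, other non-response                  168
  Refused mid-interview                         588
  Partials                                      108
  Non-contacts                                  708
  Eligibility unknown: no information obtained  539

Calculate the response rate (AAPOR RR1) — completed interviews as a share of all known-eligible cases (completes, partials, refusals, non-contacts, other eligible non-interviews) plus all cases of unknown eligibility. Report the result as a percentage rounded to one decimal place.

45.4%

Refused = 101 + 588 = 689
Eligibility not determined = 106 + 539 = 645
Numerator → 1926
Base → 1926 + 108 + 689 + 708 + 168 + 645 = 4244
RR1 = 1926 / 4244 = 0.4538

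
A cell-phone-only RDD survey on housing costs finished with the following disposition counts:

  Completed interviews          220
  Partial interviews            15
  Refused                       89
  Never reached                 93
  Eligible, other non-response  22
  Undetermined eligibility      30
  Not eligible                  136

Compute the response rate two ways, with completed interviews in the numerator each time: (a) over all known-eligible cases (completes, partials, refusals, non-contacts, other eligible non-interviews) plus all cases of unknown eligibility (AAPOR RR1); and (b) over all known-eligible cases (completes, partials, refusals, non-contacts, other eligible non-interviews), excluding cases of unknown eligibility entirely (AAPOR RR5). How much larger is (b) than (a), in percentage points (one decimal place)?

Top = 220
Denominator = 220 + 15 + 89 + 93 + 22 + 30 = 469
RR1 = 220 / 469 = 0.4691
Denominator = 220 + 15 + 89 + 93 + 22 = 439
RR5 = 220 / 439 = 0.5011
Difference = 50.11 − 46.91 = 3.20 percentage points

3.2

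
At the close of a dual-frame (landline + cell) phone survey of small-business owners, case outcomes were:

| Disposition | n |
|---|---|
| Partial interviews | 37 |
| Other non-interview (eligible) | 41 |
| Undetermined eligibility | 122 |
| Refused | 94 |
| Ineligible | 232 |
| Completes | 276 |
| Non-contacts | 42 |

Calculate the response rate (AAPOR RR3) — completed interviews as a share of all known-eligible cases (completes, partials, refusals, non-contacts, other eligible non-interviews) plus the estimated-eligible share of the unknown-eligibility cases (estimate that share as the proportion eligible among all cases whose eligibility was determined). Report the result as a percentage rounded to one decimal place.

48.2%

Numerator = 276
Eligible (known) = 276 + 37 + 94 + 42 + 41 = 490
e = 490 / (490 + 232) = 490 / 722 = 0.6787
e × U = 0.6787 × 122 = 82.80
Denominator = 490 + 82.80 = 572.80
RR3 = 276 / 572.80 = 0.4818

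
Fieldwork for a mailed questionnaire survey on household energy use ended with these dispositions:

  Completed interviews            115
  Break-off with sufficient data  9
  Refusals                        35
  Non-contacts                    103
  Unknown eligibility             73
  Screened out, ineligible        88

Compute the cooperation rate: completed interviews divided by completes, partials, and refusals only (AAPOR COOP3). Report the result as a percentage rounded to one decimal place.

Numerator = 115
Denom = 115 + 9 + 35 = 159
COOP3 = 115 / 159 = 0.7233

72.3%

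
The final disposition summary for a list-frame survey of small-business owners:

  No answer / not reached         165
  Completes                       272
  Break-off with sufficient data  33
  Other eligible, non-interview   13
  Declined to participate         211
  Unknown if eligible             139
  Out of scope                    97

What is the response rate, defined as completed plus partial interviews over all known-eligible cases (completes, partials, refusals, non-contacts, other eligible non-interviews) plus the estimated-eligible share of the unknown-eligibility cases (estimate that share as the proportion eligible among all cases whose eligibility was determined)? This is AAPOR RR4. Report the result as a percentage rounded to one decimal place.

Numerator: 272 + 33 = 305
Eligible (known): 272 + 33 + 211 + 165 + 13 = 694
e = 694 / (694 + 97) = 694 / 791 = 0.8774
e × U: 0.8774 × 139 = 121.96
Denom: 694 + 121.96 = 815.96
RR4 = 305 / 815.96 = 0.3738

37.4%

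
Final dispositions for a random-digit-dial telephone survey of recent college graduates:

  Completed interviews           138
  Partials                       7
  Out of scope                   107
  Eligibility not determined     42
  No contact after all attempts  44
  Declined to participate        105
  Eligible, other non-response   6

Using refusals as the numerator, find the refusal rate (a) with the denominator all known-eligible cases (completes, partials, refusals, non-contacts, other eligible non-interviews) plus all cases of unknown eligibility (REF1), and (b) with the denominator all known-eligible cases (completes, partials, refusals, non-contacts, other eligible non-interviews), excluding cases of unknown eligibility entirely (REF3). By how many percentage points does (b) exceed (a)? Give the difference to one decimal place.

4.3

Numerator → 105
Denominator → 138 + 7 + 105 + 44 + 6 + 42 = 342
REF1 = 105 / 342 = 0.3070
Denominator → 138 + 7 + 105 + 44 + 6 = 300
REF3 = 105 / 300 = 0.3500
Difference = 35.00 − 30.70 = 4.30 percentage points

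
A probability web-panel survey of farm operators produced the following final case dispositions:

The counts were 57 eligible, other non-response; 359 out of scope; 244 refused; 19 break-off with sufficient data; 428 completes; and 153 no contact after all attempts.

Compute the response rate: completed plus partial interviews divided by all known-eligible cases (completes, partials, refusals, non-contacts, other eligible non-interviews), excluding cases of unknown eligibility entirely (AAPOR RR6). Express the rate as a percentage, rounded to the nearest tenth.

Top → 428 + 19 = 447
Denom → 428 + 19 + 244 + 153 + 57 = 901
RR6 = 447 / 901 = 0.4961

49.6%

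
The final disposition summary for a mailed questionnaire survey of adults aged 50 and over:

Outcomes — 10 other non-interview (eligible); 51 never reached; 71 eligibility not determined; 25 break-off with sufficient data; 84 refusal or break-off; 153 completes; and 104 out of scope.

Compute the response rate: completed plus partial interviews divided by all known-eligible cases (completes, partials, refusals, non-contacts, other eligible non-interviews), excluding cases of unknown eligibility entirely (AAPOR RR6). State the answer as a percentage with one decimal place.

Num = 153 + 25 = 178
Denom = 153 + 25 + 84 + 51 + 10 = 323
RR6 = 178 / 323 = 0.5511

55.1%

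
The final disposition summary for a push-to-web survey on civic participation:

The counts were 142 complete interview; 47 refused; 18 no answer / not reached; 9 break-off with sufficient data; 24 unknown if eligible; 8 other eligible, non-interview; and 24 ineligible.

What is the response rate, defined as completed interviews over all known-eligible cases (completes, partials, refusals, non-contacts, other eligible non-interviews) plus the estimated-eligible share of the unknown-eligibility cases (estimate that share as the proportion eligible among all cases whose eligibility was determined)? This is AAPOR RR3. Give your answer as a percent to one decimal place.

Num = 142
Known eligible = 142 + 9 + 47 + 18 + 8 = 224
e = 224 / (224 + 24) = 224 / 248 = 0.9032
Eligible share of unknowns = 0.9032 × 24 = 21.68
Denominator = 224 + 21.68 = 245.68
RR3 = 142 / 245.68 = 0.5780

57.8%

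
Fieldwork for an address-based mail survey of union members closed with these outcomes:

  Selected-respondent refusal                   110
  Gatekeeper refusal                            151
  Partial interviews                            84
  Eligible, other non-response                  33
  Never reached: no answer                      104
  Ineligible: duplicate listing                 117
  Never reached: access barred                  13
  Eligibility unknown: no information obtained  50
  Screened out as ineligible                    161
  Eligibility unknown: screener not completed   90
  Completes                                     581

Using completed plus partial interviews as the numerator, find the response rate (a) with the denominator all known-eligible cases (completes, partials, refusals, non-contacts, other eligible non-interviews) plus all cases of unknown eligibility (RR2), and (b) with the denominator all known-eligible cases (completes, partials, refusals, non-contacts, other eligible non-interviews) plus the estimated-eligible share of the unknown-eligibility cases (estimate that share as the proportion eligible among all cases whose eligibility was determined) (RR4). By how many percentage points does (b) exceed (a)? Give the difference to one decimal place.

Declined to participate = 151 + 110 = 261
No answer / not reached = 104 + 13 = 117
Unknown eligibility = 90 + 50 = 140
Screened out, ineligible = 161 + 117 = 278
Num: 581 + 84 = 665
Denominator: 581 + 84 + 261 + 117 + 33 + 140 = 1216
RR2 = 665 / 1216 = 0.5469
Known eligible: 581 + 84 + 261 + 117 + 33 = 1076
e = 1076 / (1076 + 278) = 1076 / 1354 = 0.7947
e × U: 0.7947 × 140 = 111.26
Denominator: 1076 + 111.26 = 1187.26
RR4 = 665 / 1187.26 = 0.5601
Difference = 56.01 − 54.69 = 1.32 percentage points

1.3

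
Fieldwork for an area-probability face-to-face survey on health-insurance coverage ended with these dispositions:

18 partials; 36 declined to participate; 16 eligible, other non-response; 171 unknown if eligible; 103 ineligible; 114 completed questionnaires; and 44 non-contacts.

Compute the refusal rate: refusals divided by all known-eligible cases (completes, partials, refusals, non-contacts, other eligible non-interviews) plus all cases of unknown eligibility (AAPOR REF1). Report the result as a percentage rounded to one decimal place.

Top = 36
Denom = 114 + 18 + 36 + 44 + 16 + 171 = 399
REF1 = 36 / 399 = 0.0902

9.0%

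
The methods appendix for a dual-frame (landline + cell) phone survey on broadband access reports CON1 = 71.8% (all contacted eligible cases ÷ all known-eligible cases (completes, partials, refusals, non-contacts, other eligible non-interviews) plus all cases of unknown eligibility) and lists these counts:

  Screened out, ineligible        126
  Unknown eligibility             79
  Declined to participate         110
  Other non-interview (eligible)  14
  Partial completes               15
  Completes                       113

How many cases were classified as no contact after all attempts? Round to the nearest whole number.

Num → 113 + 15 + 110 + 14 = 252
CON1 = 252 / D = 0.718
D = 252 / 0.718 = 351.0
Other denominator terms total 331
no contact after all attempts = 351.0 − 331 ≈ 20

20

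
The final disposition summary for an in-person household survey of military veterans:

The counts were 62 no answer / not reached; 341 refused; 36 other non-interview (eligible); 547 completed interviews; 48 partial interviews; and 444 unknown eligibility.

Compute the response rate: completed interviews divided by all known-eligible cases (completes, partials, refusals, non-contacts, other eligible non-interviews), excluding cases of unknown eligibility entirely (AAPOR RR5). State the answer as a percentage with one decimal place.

Num: 547
Denominator: 547 + 48 + 341 + 62 + 36 = 1034
RR5 = 547 / 1034 = 0.5290

52.9%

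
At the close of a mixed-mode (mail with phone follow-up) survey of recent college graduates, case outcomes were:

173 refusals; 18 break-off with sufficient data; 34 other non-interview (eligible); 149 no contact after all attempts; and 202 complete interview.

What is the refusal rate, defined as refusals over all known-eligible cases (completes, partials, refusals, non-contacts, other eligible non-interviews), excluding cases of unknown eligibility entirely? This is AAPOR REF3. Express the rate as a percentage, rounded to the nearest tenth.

Top → 173
Denom → 202 + 18 + 173 + 149 + 34 = 576
REF3 = 173 / 576 = 0.3003

30.0%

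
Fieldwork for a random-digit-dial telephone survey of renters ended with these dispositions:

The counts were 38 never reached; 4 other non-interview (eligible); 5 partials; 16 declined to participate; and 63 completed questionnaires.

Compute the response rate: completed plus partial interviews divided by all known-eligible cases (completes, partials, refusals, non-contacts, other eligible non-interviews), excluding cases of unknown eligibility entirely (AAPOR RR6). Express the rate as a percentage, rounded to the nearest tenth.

54.0%

Num = 63 + 5 = 68
Base = 63 + 5 + 16 + 38 + 4 = 126
RR6 = 68 / 126 = 0.5397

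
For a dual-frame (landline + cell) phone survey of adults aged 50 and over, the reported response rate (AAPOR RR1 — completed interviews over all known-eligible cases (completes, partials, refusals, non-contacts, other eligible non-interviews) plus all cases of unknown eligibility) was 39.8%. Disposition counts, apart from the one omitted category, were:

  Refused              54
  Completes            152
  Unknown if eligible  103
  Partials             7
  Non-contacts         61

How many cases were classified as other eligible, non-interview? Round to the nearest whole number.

5

RR1 = 152 / D = 0.398
D = 152 / 0.398 = 381.9
Remaining denominator categories sum to 377
other eligible, non-interview = 381.9 − 377 ≈ 5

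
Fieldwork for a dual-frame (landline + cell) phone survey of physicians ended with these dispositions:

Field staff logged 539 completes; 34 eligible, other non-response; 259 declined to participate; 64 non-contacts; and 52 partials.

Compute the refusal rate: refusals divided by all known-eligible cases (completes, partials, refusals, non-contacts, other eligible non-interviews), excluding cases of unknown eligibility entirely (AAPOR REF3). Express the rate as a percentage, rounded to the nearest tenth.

27.3%

Numerator → 259
Denominator → 539 + 52 + 259 + 64 + 34 = 948
REF3 = 259 / 948 = 0.2732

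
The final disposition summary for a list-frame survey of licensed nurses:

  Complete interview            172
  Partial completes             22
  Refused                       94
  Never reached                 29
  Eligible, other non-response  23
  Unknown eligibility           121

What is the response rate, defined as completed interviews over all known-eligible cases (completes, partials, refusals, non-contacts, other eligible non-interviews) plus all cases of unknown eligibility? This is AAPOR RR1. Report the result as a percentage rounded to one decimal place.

37.3%

Num → 172
Denominator → 172 + 22 + 94 + 29 + 23 + 121 = 461
RR1 = 172 / 461 = 0.3731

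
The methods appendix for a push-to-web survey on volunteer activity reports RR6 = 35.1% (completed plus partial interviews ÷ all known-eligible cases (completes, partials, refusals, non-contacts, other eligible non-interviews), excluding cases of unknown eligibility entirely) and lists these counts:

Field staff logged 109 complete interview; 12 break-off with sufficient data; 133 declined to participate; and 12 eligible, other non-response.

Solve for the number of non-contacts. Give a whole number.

Numerator = 109 + 12 = 121
RR6 = 121 / D = 0.351
D = 121 / 0.351 = 344.7
Remaining denominator categories sum to 266
non-contacts = 344.7 − 266 ≈ 79

79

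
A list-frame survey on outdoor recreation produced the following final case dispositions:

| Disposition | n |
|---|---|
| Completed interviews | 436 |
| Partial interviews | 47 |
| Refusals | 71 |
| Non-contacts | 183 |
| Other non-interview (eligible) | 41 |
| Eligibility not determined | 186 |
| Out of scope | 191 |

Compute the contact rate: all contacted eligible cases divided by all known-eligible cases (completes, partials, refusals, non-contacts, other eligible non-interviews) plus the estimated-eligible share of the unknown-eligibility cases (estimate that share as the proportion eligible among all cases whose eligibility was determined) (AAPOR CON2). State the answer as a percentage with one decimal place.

64.2%

Num = 436 + 47 + 71 + 41 = 595
Determined eligible = 436 + 47 + 71 + 183 + 41 = 778
e = 778 / (778 + 191) = 778 / 969 = 0.8029
e × U = 0.8029 × 186 = 149.34
Denom = 778 + 149.34 = 927.34
CON2 = 595 / 927.34 = 0.6416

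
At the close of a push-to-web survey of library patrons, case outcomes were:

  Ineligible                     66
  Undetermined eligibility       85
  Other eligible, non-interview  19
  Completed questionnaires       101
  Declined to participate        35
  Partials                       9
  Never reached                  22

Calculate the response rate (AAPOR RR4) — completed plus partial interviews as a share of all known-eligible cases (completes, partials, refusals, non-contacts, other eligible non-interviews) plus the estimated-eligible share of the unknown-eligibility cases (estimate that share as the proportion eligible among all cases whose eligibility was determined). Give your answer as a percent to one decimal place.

44.2%

Num: 101 + 9 = 110
Known eligible: 101 + 9 + 35 + 22 + 19 = 186
e = 186 / (186 + 66) = 186 / 252 = 0.7381
Estimated eligible among unknowns: 0.7381 × 85 = 62.74
Denominator: 186 + 62.74 = 248.74
RR4 = 110 / 248.74 = 0.4422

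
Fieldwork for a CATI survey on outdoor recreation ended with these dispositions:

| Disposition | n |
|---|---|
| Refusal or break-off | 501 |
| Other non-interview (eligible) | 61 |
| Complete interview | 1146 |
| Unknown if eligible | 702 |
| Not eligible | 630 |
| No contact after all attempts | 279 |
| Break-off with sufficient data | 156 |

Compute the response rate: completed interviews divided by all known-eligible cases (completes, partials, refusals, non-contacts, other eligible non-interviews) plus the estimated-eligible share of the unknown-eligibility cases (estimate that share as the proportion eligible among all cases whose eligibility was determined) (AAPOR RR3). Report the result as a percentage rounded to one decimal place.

42.7%

Numerator = 1146
Eligible (known) = 1146 + 156 + 501 + 279 + 61 = 2143
e = 2143 / (2143 + 630) = 2143 / 2773 = 0.7728
Estimated eligible among unknowns = 0.7728 × 702 = 542.51
Denominator = 2143 + 542.51 = 2685.51
RR3 = 1146 / 2685.51 = 0.4267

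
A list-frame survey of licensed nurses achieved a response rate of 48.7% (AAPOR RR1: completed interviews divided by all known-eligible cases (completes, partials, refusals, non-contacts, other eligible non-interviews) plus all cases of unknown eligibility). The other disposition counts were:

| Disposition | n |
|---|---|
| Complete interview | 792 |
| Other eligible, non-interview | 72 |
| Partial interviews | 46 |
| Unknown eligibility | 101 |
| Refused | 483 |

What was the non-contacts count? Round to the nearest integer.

RR1 = 792 / D = 0.487
D = 792 / 0.487 = 1626.3
Rest of base = 1494
non-contacts = 1626.3 − 1494 ≈ 132

132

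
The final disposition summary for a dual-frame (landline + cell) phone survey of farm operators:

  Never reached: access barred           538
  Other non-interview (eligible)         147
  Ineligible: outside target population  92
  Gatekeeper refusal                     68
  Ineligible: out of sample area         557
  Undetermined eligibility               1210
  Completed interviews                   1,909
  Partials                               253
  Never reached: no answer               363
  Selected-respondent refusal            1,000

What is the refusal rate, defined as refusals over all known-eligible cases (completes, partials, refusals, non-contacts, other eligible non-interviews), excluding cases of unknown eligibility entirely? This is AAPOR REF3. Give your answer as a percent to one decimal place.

Refusal or break-off = 68 + 1000 = 1068
Non-contacts = 363 + 538 = 901
Out of scope = 92 + 557 = 649
Numerator: 1068
Base: 1909 + 253 + 1068 + 901 + 147 = 4278
REF3 = 1068 / 4278 = 0.2496

25.0%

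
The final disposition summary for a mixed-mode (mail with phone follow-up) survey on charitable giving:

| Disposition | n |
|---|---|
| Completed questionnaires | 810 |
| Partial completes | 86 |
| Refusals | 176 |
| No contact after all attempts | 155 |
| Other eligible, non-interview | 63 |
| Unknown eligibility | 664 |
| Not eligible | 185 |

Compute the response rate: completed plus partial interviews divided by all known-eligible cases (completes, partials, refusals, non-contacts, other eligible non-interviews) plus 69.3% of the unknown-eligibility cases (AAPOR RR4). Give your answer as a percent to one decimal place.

51.2%

Top → 810 + 86 = 896
Known eligible → 810 + 86 + 176 + 155 + 63 = 1290
Eligible share of unknowns → 0.6930 × 664 = 460.15
Base → 1290 + 460.15 = 1750.15
RR4 = 896 / 1750.15 = 0.5120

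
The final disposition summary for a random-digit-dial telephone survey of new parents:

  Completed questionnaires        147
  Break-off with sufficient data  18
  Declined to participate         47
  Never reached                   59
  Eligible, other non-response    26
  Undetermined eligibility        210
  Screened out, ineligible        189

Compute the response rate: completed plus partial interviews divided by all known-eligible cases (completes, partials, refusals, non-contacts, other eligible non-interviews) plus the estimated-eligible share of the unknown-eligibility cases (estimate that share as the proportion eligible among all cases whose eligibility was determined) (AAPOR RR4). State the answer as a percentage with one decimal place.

38.8%

Num: 147 + 18 = 165
Eligible (known): 147 + 18 + 47 + 59 + 26 = 297
e = 297 / (297 + 189) = 297 / 486 = 0.6111
Estimated eligible among unknowns: 0.6111 × 210 = 128.33
Denominator: 297 + 128.33 = 425.33
RR4 = 165 / 425.33 = 0.3879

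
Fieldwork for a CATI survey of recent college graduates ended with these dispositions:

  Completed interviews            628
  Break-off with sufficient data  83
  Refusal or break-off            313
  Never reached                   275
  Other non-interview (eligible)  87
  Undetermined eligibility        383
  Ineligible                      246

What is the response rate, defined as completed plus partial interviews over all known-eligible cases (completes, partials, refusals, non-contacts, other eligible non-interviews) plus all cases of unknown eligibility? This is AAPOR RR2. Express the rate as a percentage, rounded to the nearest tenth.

40.2%

Num = 628 + 83 = 711
Denom = 628 + 83 + 313 + 275 + 87 + 383 = 1769
RR2 = 711 / 1769 = 0.4019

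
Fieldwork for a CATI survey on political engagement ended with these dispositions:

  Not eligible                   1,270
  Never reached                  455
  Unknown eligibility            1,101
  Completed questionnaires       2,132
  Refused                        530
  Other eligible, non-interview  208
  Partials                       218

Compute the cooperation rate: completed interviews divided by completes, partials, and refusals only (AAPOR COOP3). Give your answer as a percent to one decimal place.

74.0%

Top → 2132
Denom → 2132 + 218 + 530 = 2880
COOP3 = 2132 / 2880 = 0.7403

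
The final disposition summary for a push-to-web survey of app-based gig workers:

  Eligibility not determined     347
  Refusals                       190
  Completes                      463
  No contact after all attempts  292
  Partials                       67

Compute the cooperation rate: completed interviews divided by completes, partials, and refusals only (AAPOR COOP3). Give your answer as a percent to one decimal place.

64.3%

Numerator → 463
Base → 463 + 67 + 190 = 720
COOP3 = 463 / 720 = 0.6431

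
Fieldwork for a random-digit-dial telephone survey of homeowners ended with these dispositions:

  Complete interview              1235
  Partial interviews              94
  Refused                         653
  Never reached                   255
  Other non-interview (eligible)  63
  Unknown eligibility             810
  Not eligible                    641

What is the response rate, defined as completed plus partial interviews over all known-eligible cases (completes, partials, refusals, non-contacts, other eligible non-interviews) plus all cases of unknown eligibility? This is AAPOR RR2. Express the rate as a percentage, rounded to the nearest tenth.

Top → 1235 + 94 = 1329
Base → 1235 + 94 + 653 + 255 + 63 + 810 = 3110
RR2 = 1329 / 3110 = 0.4273

42.7%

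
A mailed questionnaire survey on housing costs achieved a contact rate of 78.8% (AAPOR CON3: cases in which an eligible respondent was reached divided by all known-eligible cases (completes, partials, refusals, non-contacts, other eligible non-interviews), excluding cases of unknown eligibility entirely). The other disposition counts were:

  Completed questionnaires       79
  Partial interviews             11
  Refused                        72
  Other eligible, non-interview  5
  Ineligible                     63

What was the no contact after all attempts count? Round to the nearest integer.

45

Num: 79 + 11 + 72 + 5 = 167
CON3 = 167 / D = 0.788
D = 167 / 0.788 = 211.9
Rest of base = 167
no contact after all attempts = 211.9 − 167 ≈ 45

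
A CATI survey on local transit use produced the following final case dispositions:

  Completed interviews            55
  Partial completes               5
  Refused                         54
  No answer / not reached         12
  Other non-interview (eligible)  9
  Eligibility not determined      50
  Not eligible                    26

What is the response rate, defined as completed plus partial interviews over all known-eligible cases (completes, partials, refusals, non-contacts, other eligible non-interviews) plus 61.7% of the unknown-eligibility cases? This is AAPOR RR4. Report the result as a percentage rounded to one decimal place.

36.2%

Top = 55 + 5 = 60
Known eligible = 55 + 5 + 54 + 12 + 9 = 135
Estimated eligible among unknowns = 0.6170 × 50 = 30.85
Denom = 135 + 30.85 = 165.85
RR4 = 60 / 165.85 = 0.3618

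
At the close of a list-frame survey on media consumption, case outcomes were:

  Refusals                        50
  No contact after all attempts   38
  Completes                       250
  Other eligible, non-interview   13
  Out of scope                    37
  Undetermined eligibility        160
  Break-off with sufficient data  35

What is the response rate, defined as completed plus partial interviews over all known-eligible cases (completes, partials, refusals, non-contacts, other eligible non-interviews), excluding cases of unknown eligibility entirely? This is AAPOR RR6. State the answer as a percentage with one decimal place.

Numerator = 250 + 35 = 285
Base = 250 + 35 + 50 + 38 + 13 = 386
RR6 = 285 / 386 = 0.7383

73.8%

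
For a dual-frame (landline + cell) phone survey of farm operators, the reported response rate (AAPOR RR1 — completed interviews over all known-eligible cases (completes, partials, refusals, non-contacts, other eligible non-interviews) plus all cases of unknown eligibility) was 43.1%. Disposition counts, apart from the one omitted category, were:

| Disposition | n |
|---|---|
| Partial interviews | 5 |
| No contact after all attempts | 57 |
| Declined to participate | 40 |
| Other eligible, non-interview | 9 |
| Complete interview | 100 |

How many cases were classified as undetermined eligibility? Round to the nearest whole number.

21

RR1 = 100 / D = 0.431
D = 100 / 0.431 = 232.0
Remaining denominator categories sum to 211
undetermined eligibility = 232.0 − 211 ≈ 21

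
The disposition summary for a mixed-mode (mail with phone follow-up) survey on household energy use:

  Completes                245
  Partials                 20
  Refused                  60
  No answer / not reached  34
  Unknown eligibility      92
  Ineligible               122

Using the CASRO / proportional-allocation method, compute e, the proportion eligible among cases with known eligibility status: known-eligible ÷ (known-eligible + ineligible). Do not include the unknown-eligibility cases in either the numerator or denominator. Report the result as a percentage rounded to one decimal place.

Eligible (known) = 245 + 20 + 60 + 34 = 359
e = 359 / (359 + 122) = 359 / 481 = 0.7464

74.6%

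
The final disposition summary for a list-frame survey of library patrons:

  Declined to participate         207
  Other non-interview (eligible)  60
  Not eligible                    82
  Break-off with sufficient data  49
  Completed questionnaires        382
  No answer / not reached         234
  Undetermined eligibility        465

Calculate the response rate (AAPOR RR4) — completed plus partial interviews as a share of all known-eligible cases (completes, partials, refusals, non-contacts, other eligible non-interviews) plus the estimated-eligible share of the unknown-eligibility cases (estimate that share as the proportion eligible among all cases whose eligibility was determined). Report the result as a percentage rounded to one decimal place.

Num → 382 + 49 = 431
Determined eligible → 382 + 49 + 207 + 234 + 60 = 932
e = 932 / (932 + 82) = 932 / 1014 = 0.9191
Estimated eligible among unknowns → 0.9191 × 465 = 427.38
Denom → 932 + 427.38 = 1359.38
RR4 = 431 / 1359.38 = 0.3171

31.7%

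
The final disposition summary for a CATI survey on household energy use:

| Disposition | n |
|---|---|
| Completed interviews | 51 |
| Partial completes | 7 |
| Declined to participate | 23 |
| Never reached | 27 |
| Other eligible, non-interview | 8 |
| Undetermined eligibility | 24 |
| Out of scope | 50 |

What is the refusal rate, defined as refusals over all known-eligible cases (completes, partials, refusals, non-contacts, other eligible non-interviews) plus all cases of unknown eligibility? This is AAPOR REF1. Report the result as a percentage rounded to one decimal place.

Top → 23
Denominator → 51 + 7 + 23 + 27 + 8 + 24 = 140
REF1 = 23 / 140 = 0.1643

16.4%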